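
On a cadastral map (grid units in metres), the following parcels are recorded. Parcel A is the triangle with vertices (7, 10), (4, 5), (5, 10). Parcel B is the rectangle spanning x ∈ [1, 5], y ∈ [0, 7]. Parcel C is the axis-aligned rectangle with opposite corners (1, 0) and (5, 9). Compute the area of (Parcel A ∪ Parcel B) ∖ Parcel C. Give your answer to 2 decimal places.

|Parcel A ∪ Parcel B| = 32.2333.
|(Parcel A ∪ Parcel B) ∩ Parcel C| = 28.8.
|(Parcel A ∪ Parcel B) ∖ Parcel C| = 32.2333 − 28.8 = 3.43.

3.43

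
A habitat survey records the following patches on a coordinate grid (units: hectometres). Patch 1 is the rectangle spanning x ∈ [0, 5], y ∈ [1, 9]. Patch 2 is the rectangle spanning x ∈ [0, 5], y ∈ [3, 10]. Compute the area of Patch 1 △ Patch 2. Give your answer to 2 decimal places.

|Patch 1∩Patch 2|: x∈[0,5], y∈[3,9] → 5·6 = 30.
|Patch 1 △ Patch 2| = |Patch 1| + |Patch 2| − 2·|Patch 1∩Patch 2| = 40 + 35 − 60 = 15.00.

15.00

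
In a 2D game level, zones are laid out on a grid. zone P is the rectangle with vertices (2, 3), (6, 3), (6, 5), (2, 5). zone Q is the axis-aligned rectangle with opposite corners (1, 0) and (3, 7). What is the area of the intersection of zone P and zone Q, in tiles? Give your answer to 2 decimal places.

2.00

|zone P∩zone Q|: x∈[2,3], y∈[3,5] → 1·2 = 2.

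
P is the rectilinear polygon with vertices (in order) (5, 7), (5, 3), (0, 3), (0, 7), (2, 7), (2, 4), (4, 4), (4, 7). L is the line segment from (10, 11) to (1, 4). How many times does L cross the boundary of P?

The segment meets the boundary at (2,4.778), (4,6.333), (4.857,7).

3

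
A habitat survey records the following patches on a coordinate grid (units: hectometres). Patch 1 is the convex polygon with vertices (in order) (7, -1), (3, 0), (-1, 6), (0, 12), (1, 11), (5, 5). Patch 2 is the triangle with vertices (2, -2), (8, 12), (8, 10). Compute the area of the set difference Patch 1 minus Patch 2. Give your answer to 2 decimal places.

|Patch 1| = 46.5, |Patch 1∩Patch 2| = 1.4478.
|Patch 1 ∖ Patch 2| = |Patch 1| − |Patch 1∩Patch 2| = 46.5 − 1.4478 = 45.05.

45.05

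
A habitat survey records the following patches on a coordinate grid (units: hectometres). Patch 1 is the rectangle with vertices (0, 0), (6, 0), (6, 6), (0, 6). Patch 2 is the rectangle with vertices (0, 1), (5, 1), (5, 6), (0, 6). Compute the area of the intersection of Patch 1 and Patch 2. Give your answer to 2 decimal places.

25.00

|Patch 1∩Patch 2|: x∈[0,5], y∈[1,6] → 5·5 = 25.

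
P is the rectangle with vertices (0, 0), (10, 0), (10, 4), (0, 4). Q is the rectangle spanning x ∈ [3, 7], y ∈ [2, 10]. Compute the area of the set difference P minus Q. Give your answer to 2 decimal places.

|P∩Q|: x∈[3,7], y∈[2,4] → 4·2 = 8.
|P| = 40.
|P ∖ Q| = |P| − |P∩Q| = 40 − 8 = 32.00.

32.00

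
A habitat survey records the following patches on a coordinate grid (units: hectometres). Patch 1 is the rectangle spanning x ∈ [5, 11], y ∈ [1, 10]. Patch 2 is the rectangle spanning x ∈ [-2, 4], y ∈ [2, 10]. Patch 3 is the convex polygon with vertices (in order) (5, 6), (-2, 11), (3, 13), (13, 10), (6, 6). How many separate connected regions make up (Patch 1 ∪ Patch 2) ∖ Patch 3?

(Patch 1 ∪ Patch 2) ∖ Patch 3 splits into 2 disjoint pieces (area 37.1429, area 40.4429).

2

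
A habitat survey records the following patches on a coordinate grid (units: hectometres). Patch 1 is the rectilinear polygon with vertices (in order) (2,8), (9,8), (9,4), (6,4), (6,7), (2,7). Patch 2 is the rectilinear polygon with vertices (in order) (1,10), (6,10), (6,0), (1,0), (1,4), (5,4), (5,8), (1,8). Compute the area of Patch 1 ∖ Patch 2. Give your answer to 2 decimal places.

|Patch 1| = 16, |Patch 1∩Patch 2| = 1.
|Patch 1 ∖ Patch 2| = |Patch 1| − |Patch 1∩Patch 2| = 16 − 1 = 15.00.

15.00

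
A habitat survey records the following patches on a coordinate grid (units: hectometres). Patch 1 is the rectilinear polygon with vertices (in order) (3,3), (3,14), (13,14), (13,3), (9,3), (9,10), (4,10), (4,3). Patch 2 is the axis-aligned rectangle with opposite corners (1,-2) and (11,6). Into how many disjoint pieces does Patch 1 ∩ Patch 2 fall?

Patch 1 ∩ Patch 2 splits into 2 disjoint pieces (area 3, area 6).

2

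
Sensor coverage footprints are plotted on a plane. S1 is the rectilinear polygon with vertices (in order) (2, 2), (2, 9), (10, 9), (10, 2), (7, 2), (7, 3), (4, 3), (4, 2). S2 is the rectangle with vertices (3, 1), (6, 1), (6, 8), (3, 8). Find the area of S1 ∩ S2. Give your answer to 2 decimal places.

The intersection is the polygon with vertices (4,3), (4,2), (3,2), (3,8), (6,8), (6,3).
By the shoelace formula its area is 16.00.

16.00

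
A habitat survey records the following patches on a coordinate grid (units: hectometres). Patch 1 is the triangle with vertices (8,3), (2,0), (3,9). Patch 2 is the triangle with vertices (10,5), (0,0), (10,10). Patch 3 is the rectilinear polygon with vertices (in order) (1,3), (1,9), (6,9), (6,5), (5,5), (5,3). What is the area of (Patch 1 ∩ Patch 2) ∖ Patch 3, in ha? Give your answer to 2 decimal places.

|Patch 1 ∩ Patch 2| = 9.4211.
|(Patch 1 ∩ Patch 2) ∩ Patch 3| = 2.4182.
|(Patch 1 ∩ Patch 2) ∖ Patch 3| = 9.4211 − 2.4182 = 7.00.

7.00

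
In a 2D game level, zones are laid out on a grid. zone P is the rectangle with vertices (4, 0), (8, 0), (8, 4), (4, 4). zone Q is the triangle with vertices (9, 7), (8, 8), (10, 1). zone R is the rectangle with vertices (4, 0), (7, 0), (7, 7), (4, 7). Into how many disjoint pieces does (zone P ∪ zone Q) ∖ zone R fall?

2

(zone P ∪ zone Q) ∖ zone R splits into 2 disjoint pieces (area 4, area 2.5).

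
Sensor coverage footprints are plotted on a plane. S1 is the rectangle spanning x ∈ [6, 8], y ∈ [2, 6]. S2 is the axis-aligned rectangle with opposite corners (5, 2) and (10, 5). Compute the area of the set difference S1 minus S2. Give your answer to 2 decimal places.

|S1∩S2|: x∈[6,8], y∈[2,5] → 2·3 = 6.
|S1| = 8.
|S1 ∖ S2| = |S1| − |S1∩S2| = 8 − 6 = 2.00.

2.00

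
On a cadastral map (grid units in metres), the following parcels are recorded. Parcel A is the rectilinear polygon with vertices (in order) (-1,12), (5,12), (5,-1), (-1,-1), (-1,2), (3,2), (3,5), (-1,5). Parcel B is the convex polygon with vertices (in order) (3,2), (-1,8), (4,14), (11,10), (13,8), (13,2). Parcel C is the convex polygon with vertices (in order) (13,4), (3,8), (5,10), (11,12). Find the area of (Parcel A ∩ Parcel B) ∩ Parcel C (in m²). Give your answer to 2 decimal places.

The region (Parcel A ∩ Parcel B) ∩ Parcel C is the polygon with vertices (5,7.2), (3,8), (5,10).
By the shoelace formula its area is 2.80.

2.80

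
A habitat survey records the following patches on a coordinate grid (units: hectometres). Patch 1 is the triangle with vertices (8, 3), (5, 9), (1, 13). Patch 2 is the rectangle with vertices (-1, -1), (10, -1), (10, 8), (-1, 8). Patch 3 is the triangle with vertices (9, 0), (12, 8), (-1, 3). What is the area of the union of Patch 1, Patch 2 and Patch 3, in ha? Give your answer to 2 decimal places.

By inclusion–exclusion:
Individual areas: |Patch 1| = 6, |Patch 2| = 99, |Patch 3| = 44.5.
|Patch 1∩Patch 2| = 2.5.
|Patch 1∩Patch 3| = 0.7918.
|Patch 2∩Patch 3| = 39.9359.
|Patch 1∩Patch 2∩Patch 3| = 0.7918.
|Patch 1 ∪ Patch 2 ∪ Patch 3| = 149.5 − 43.2277 + 0.7918 = 107.06.

107.06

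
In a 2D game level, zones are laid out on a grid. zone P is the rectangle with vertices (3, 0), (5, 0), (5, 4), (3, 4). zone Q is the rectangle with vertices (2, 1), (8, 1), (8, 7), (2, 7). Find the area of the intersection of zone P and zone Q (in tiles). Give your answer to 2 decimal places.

|zone P∩zone Q|: x∈[3,5], y∈[1,4] → 2·3 = 6.

6.00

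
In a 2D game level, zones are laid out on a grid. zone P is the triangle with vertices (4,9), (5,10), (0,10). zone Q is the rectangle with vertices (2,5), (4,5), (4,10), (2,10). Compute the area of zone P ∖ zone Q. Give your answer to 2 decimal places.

|zone P| = 2.5, |zone P∩zone Q| = 1.5.
|zone P ∖ zone Q| = |zone P| − |zone P∩zone Q| = 2.5 − 1.5 = 1.00.

1.00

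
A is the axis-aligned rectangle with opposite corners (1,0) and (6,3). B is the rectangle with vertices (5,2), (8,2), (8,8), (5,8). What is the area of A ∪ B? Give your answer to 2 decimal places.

32.00

By inclusion–exclusion:
Individual areas: |A| = 15, |B| = 18.
|A∩B|: x∈[5,6], y∈[2,3] → 1·1 = 1.
|A ∪ B| = 33 − 1 = 32.00.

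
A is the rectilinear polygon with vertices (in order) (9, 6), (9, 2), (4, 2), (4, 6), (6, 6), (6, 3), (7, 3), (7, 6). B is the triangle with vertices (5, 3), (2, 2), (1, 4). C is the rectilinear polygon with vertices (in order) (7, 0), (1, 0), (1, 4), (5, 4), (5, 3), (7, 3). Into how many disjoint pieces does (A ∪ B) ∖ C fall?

(A ∪ B) ∖ C splits into 2 disjoint pieces (area 8, area 5).

2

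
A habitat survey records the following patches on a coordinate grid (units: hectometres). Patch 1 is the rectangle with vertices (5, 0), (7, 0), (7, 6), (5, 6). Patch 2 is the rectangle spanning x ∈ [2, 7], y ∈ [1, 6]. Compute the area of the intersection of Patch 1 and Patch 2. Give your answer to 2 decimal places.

|Patch 1∩Patch 2|: x∈[5,7], y∈[1,6] → 2·5 = 10.

10.00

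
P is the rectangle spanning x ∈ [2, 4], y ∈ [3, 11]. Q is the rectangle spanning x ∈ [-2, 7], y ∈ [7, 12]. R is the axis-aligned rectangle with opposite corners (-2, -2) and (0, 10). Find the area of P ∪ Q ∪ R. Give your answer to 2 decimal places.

71.00

By inclusion–exclusion:
Individual areas: |P| = 16, |Q| = 45, |R| = 24.
|P∩Q|: x∈[2,4], y∈[7,11] → 2·4 = 8.
|P∩R| = 0 (no overlap).
|Q∩R|: x∈[-2,0], y∈[7,10] → 2·3 = 6.
|P∩Q∩R| = 0.
|P ∪ Q ∪ R| = 85 − 14 + 0 = 71.00.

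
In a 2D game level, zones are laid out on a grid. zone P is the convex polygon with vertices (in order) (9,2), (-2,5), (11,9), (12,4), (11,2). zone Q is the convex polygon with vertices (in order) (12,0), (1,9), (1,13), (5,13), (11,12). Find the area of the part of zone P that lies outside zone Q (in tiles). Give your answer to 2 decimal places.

|zone P| = 52, |zone P∩zone Q| = 31.804.
|zone P ∖ zone Q| = |zone P| − |zone P∩zone Q| = 52 − 31.804 = 20.20.

20.20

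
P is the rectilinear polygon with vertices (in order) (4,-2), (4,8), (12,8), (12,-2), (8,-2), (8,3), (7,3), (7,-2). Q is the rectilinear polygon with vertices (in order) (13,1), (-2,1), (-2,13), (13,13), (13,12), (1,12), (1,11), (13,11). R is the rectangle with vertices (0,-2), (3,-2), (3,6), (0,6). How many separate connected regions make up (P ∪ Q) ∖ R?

(P ∪ Q) ∖ R is a single connected region.

1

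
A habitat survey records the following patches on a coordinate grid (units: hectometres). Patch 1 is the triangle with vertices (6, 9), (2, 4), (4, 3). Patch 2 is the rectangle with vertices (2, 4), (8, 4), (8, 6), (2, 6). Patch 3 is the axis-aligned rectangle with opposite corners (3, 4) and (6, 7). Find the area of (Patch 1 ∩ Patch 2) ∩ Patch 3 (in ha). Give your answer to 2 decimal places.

3.11

The region (Patch 1 ∩ Patch 2) ∩ Patch 3 is the polygon with vertices (5,6), (4.333,4), (3,4), (3,5.25), (3.6,6).
By the shoelace formula its area is 3.11.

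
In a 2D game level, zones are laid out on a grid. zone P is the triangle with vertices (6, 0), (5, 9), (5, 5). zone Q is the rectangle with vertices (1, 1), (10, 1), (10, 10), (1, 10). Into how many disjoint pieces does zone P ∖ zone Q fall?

1

zone P ∖ zone Q is a single connected region.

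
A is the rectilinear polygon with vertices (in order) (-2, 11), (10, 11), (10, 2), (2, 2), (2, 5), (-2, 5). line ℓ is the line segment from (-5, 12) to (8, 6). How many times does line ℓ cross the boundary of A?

The segment meets the boundary at (-2,10.615).

1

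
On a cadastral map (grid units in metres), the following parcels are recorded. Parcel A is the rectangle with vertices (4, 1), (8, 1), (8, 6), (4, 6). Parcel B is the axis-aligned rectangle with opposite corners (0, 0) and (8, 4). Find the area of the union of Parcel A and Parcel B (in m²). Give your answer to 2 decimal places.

By inclusion–exclusion:
Individual areas: |Parcel A| = 20, |Parcel B| = 32.
|Parcel A∩Parcel B|: x∈[4,8], y∈[1,4] → 4·3 = 12.
|Parcel A ∪ Parcel B| = 52 − 12 = 40.00.

40.00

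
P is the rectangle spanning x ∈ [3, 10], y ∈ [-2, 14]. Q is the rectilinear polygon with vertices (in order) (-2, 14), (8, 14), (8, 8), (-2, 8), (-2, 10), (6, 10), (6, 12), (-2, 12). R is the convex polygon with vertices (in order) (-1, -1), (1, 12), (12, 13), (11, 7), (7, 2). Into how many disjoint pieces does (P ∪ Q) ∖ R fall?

(P ∪ Q) ∖ R splits into 3 disjoint pieces (area 20.3182, area 30.625, area 5.0769).

3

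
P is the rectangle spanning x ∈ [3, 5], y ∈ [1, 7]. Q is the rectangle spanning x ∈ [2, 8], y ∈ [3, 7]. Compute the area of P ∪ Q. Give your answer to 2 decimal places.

28.00

By inclusion–exclusion:
Individual areas: |P| = 12, |Q| = 24.
|P∩Q|: x∈[3,5], y∈[3,7] → 2·4 = 8.
|P ∪ Q| = 36 − 8 = 28.00.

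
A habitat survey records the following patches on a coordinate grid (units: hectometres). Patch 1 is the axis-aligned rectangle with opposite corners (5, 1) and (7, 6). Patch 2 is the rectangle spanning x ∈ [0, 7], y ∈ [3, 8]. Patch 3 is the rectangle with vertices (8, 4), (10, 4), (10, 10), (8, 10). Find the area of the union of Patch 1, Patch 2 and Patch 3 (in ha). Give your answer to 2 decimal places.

51.00

By inclusion–exclusion:
Individual areas: |Patch 1| = 10, |Patch 2| = 35, |Patch 3| = 12.
|Patch 1∩Patch 2|: x∈[5,7], y∈[3,6] → 2·3 = 6.
|Patch 1∩Patch 3| = 0 (no overlap).
|Patch 2∩Patch 3| = 0 (no overlap).
|Patch 1∩Patch 2∩Patch 3| = 0.
|Patch 1 ∪ Patch 2 ∪ Patch 3| = 57 − 6 + 0 = 51.00.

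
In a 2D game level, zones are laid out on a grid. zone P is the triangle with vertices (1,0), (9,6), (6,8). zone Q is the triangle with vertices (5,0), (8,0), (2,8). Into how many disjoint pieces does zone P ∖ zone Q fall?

zone P ∖ zone Q splits into 2 disjoint pieces (area 3.3171, area 10.9418).

2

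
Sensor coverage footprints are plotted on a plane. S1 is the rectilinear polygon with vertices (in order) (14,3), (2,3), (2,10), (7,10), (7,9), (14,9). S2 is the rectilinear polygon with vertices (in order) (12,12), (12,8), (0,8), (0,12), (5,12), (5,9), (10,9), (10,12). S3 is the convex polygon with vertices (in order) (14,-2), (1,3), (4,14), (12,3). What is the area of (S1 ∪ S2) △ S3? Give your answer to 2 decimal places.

76.95

|S1 ∪ S2| = 97.
|(S1 ∪ S2) ∩ S3| = 54.0246.
|(S1 ∪ S2) △ S3| = 97 + 88 − 108.0492 = 76.95.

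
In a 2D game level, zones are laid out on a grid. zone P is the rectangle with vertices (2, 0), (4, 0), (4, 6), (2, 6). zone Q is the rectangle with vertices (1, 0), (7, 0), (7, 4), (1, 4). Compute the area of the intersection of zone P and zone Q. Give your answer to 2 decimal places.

|zone P∩zone Q|: x∈[2,4], y∈[0,4] → 2·4 = 8.

8.00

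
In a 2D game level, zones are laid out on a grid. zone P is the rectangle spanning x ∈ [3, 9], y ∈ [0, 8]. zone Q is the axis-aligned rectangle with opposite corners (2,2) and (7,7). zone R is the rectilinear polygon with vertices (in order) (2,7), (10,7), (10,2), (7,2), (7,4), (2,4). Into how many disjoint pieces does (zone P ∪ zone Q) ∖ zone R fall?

2

(zone P ∪ zone Q) ∖ zone R splits into 2 disjoint pieces (area 6, area 22).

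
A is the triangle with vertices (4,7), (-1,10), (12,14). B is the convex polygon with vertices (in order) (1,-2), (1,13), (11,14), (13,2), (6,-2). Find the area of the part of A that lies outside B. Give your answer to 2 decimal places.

2.05

|A| = 29.5, |A∩B| = 27.4491.
|A ∖ B| = |A| − |A∩B| = 29.5 − 27.4491 = 2.05.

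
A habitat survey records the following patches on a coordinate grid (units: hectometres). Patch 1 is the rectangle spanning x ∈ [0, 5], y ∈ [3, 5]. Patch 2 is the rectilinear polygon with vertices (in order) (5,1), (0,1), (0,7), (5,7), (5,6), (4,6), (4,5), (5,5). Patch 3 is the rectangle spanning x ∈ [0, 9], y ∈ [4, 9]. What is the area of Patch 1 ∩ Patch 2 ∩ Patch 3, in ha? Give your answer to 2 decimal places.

5.00

The intersection is the polygon with vertices (0,5), (4,5), (5,5), (5,4), (0,4).
By the shoelace formula its area is 5.00.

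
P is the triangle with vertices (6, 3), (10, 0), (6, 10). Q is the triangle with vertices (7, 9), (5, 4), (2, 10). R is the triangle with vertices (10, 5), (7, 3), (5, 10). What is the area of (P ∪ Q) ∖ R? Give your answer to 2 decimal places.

|P ∪ Q| = 26.4141.
|(P ∪ Q) ∩ R| = 7.9448.
|(P ∪ Q) ∖ R| = 26.4141 − 7.9448 = 18.47.

18.47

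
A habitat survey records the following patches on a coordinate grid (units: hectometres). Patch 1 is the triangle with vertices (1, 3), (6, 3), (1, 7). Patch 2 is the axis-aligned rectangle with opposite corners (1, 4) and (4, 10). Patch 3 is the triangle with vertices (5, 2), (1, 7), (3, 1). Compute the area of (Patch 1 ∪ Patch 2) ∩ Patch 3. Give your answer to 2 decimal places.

The region (Patch 1 ∪ Patch 2) ∩ Patch 3 is the polygon with vertices (2.333,3), (1,7), (4.2,3).
By the shoelace formula its area is 3.73.

3.73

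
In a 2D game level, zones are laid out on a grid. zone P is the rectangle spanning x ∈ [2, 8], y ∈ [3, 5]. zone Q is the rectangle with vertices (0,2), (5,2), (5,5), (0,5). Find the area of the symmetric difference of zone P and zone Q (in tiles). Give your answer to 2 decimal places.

|zone P∩zone Q|: x∈[2,5], y∈[3,5] → 3·2 = 6.
|zone P △ zone Q| = |zone P| + |zone Q| − 2·|zone P∩zone Q| = 12 + 15 − 12 = 15.00.

15.00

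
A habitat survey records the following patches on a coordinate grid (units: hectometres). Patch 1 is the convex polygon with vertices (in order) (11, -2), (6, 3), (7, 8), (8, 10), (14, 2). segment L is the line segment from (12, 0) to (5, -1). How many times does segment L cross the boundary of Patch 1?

The segment meets the boundary at (9.375,-0.375).

1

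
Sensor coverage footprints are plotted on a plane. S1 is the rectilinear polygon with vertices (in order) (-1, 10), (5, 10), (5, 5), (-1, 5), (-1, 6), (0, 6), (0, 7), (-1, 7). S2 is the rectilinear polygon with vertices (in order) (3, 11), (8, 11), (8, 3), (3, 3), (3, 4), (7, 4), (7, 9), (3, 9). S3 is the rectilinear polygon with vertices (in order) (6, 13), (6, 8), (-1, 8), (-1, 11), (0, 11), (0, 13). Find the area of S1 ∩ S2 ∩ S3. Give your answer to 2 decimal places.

The intersection is the polygon with vertices (5,9), (3,9), (3,10), (5,10).
By the shoelace formula its area is 2.00.

2.00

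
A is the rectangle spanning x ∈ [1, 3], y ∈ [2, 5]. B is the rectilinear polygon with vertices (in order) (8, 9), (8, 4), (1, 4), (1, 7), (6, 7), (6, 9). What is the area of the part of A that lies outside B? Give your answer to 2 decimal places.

4.00

|A| = 6, |A∩B| = 2.
|A ∖ B| = |A| − |A∩B| = 6 − 2 = 4.00.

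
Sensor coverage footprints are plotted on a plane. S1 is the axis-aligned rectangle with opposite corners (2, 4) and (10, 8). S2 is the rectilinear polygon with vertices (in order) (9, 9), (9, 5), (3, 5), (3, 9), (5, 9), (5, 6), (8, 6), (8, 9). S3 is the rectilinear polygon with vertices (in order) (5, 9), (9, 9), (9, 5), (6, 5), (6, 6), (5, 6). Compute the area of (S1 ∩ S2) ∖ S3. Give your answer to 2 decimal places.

7.00

|S1 ∩ S2| = 12.
|(S1 ∩ S2) ∩ S3| = 5.
|(S1 ∩ S2) ∖ S3| = 12 − 5 = 7.00.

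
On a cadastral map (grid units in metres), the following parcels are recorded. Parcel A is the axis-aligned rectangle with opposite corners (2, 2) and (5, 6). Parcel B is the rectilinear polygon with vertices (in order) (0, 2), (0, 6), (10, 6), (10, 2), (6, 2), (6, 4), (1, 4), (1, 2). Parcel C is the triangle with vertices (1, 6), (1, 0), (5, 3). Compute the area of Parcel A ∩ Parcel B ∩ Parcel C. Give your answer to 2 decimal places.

The intersection is the polygon with vertices (2,4), (2,5.25), (3.667,4).
By the shoelace formula its area is 1.04.

1.04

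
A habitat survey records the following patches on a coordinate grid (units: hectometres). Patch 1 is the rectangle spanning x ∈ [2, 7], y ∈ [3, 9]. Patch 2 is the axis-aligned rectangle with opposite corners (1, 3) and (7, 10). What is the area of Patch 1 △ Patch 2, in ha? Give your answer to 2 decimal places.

12.00

|Patch 1∩Patch 2|: x∈[2,7], y∈[3,9] → 5·6 = 30.
|Patch 1 △ Patch 2| = |Patch 1| + |Patch 2| − 2·|Patch 1∩Patch 2| = 30 + 42 − 60 = 12.00.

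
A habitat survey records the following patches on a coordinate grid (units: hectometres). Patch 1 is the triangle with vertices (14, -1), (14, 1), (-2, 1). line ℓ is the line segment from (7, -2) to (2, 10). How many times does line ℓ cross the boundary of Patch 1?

2

The segment meets the boundary at (6.176,-0.022), (5.75,1).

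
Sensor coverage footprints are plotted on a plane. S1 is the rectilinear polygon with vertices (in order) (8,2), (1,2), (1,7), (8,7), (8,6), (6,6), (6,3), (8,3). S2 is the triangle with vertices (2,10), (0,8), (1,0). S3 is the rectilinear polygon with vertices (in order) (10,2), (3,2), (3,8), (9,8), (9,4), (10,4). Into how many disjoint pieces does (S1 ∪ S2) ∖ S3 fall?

(S1 ∪ S2) ∖ S3 is a single connected region.

1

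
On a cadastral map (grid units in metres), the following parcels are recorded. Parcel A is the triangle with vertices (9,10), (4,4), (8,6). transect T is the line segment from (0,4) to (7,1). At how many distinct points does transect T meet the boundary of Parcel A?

The segment lies entirely outside Parcel A and never meets its boundary.

0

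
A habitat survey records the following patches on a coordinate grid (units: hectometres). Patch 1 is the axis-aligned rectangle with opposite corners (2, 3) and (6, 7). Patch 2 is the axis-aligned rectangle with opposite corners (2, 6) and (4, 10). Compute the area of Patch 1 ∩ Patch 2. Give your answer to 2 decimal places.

|Patch 1∩Patch 2|: x∈[2,4], y∈[6,7] → 2·1 = 2.

2.00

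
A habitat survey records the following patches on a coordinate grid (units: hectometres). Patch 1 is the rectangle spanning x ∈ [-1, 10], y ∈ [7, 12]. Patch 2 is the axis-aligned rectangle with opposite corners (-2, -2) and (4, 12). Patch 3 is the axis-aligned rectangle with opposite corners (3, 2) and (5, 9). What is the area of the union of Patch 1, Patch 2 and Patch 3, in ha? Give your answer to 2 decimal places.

119.00

By inclusion–exclusion:
Individual areas: |Patch 1| = 55, |Patch 2| = 84, |Patch 3| = 14.
|Patch 1∩Patch 2|: x∈[-1,4], y∈[7,12] → 5·5 = 25.
|Patch 1∩Patch 3|: x∈[3,5], y∈[7,9] → 2·2 = 4.
|Patch 2∩Patch 3|: x∈[3,4], y∈[2,9] → 1·7 = 7.
|Patch 1∩Patch 2∩Patch 3| = 2.
|Patch 1 ∪ Patch 2 ∪ Patch 3| = 153 − 36 + 2 = 119.00.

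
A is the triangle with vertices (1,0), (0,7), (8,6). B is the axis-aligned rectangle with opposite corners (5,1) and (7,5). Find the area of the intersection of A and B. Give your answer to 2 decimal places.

The intersection is the polygon with vertices (5,3.429), (5,5), (6.833,5).
By the shoelace formula its area is 1.44.

1.44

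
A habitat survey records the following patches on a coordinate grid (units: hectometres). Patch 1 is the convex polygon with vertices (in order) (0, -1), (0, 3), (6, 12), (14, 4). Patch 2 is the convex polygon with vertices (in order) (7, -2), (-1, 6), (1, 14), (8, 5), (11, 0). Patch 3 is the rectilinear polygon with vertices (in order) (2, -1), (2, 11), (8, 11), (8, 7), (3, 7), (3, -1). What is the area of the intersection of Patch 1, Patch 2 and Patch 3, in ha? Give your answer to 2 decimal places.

9.11

The intersection is the polygon with vertices (6.444,7), (3,7), (3,2), (2,3), (2,6), (4.41,9.615).
By the shoelace formula its area is 9.11.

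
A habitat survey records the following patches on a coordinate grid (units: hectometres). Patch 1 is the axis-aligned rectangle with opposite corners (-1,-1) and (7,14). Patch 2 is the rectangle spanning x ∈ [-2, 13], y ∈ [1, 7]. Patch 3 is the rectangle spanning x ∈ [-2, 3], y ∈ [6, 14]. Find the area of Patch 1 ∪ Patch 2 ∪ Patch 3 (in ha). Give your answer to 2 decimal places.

169.00

By inclusion–exclusion:
Individual areas: |Patch 1| = 120, |Patch 2| = 90, |Patch 3| = 40.
|Patch 1∩Patch 2|: x∈[-1,7], y∈[1,7] → 8·6 = 48.
|Patch 1∩Patch 3|: x∈[-1,3], y∈[6,14] → 4·8 = 32.
|Patch 2∩Patch 3|: x∈[-2,3], y∈[6,7] → 5·1 = 5.
|Patch 1∩Patch 2∩Patch 3| = 4.
|Patch 1 ∪ Patch 2 ∪ Patch 3| = 250 − 85 + 4 = 169.00.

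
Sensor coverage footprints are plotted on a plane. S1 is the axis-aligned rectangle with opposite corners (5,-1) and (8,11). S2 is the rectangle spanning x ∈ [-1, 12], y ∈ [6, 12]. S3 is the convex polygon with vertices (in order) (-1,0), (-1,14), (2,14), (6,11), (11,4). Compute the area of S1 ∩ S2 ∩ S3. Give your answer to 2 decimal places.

12.20

The intersection is the polygon with vertices (6,11), (8,8.2), (8,6), (5,6), (5,11).
By the shoelace formula its area is 12.20.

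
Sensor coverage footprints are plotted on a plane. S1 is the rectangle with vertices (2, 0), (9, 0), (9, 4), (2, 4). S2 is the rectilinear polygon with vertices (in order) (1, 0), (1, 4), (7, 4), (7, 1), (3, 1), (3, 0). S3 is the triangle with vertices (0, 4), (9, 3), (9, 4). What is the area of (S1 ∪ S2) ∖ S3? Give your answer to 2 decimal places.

27.56

|S1 ∪ S2| = 32.
|(S1 ∪ S2) ∩ S3| = 4.4444.
|(S1 ∪ S2) ∖ S3| = 32 − 4.4444 = 27.56.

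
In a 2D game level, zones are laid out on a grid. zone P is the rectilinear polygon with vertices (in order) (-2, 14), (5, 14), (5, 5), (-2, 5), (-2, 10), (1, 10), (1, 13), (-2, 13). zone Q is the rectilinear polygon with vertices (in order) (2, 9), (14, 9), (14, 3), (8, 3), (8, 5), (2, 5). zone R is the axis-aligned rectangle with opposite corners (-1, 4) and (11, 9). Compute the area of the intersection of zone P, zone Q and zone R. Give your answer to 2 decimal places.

The intersection is the polygon with vertices (2,5), (2,9), (5,9), (5,5).
By the shoelace formula its area is 12.00.

12.00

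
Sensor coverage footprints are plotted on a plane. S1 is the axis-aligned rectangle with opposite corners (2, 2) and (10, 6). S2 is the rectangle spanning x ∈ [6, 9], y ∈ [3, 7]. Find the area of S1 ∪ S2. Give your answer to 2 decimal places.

By inclusion–exclusion:
Individual areas: |S1| = 32, |S2| = 12.
|S1∩S2|: x∈[6,9], y∈[3,6] → 3·3 = 9.
|S1 ∪ S2| = 44 − 9 = 35.00.

35.00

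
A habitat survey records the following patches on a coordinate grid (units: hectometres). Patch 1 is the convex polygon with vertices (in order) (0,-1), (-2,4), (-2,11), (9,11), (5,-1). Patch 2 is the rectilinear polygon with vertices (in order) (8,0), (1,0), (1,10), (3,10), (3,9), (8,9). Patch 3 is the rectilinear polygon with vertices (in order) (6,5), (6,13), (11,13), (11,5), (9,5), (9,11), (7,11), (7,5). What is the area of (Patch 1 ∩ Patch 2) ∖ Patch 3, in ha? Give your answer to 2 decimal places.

50.33

|Patch 1 ∩ Patch 2| = 54.3333.
|(Patch 1 ∩ Patch 2) ∩ Patch 3| = 4.
|(Patch 1 ∩ Patch 2) ∖ Patch 3| = 54.3333 − 4 = 50.33.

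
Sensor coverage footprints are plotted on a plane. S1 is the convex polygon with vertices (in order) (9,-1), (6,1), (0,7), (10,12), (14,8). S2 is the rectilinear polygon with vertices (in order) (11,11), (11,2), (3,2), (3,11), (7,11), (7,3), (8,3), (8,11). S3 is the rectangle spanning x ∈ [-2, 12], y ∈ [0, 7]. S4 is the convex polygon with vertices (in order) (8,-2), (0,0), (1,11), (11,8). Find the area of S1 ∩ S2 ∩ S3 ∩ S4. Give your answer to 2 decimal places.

28.75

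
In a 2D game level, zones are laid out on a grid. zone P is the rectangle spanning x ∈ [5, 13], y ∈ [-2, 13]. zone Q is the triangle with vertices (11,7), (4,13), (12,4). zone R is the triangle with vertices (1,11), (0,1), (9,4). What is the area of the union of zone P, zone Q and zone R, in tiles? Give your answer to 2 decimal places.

By inclusion–exclusion:
Individual areas: |zone P| = 120, |zone Q| = 7.5, |zone R| = 43.5.
|zone P∩zone Q| = 7.3661.
|zone P∩zone R| = 9.6667.
|zone Q∩zone R| = 0.
|zone P∩zone Q∩zone R| = 0.
|zone P ∪ zone Q ∪ zone R| = 171 − 17.0327 + 0 = 153.97.

153.97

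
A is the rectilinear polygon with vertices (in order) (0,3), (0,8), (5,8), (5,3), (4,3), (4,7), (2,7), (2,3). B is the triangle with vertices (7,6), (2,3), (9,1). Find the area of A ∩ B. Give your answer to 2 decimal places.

1.50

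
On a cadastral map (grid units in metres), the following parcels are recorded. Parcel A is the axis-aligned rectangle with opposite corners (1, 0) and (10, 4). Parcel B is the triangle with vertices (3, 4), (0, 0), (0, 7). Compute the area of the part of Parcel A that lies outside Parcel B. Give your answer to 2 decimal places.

33.33

|Parcel A| = 36, |Parcel A∩Parcel B| = 2.6667.
|Parcel A ∖ Parcel B| = |Parcel A| − |Parcel A∩Parcel B| = 36 − 2.6667 = 33.33.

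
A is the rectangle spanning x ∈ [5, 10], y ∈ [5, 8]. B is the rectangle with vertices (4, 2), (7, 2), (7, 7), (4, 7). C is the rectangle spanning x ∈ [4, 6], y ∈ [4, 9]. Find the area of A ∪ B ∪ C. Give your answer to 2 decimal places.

29.00

By inclusion–exclusion:
Individual areas: |A| = 15, |B| = 15, |C| = 10.
|A∩B|: x∈[5,7], y∈[5,7] → 2·2 = 4.
|A∩C|: x∈[5,6], y∈[5,8] → 1·3 = 3.
|B∩C|: x∈[4,6], y∈[4,7] → 2·3 = 6.
|A∩B∩C| = 2.
|A ∪ B ∪ C| = 40 − 13 + 2 = 29.00.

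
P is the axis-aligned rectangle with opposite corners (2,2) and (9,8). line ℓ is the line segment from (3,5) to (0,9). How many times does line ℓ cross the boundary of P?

The segment meets the boundary at (2,6.333).

1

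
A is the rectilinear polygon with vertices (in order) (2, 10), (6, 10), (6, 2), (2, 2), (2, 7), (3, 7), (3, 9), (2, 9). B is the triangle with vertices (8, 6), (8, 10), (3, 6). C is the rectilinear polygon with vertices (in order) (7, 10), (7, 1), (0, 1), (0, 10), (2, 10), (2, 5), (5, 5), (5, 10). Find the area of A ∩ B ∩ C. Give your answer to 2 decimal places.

The intersection is the polygon with vertices (5,6), (5,7.6), (6,8.4), (6,6).
By the shoelace formula its area is 2.00.

2.00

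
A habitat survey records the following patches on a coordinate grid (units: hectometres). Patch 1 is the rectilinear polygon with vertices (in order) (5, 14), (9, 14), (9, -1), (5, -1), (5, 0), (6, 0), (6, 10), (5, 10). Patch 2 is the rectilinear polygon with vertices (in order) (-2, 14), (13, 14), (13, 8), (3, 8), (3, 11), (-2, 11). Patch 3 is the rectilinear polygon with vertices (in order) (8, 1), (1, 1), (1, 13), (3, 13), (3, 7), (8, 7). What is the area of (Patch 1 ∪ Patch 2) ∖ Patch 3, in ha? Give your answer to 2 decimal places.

|Patch 1 ∪ Patch 2| = 103.
|(Patch 1 ∪ Patch 2) ∩ Patch 3| = 16.
|(Patch 1 ∪ Patch 2) ∖ Patch 3| = 103 − 16 = 87.00.

87.00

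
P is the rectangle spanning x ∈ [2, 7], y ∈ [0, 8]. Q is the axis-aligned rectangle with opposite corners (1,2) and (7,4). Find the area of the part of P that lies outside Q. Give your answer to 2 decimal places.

|P∩Q|: x∈[2,7], y∈[2,4] → 5·2 = 10.
|P| = 40.
|P ∖ Q| = |P| − |P∩Q| = 40 − 10 = 30.00.

30.00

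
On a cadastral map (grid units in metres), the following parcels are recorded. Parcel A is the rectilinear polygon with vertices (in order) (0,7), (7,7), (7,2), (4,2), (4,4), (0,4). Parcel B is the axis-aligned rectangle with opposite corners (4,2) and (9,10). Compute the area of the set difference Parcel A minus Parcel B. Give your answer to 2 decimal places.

12.00

|Parcel A| = 27, |Parcel A∩Parcel B| = 15.
|Parcel A ∖ Parcel B| = |Parcel A| − |Parcel A∩Parcel B| = 27 − 15 = 12.00.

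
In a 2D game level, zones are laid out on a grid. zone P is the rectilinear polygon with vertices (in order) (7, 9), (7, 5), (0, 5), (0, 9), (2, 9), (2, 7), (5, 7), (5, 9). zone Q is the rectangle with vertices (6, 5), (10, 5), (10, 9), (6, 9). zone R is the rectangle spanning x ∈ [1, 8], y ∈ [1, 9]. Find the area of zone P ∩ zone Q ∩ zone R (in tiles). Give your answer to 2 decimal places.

4.00

The intersection is the polygon with vertices (6,5), (6,9), (7,9), (7,5).
By the shoelace formula its area is 4.00.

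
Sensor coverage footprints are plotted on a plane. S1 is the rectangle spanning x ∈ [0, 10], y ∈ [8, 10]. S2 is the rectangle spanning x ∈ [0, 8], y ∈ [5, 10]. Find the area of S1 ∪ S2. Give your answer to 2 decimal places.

44.00

By inclusion–exclusion:
Individual areas: |S1| = 20, |S2| = 40.
|S1∩S2|: x∈[0,8], y∈[8,10] → 8·2 = 16.
|S1 ∪ S2| = 60 − 16 = 44.00.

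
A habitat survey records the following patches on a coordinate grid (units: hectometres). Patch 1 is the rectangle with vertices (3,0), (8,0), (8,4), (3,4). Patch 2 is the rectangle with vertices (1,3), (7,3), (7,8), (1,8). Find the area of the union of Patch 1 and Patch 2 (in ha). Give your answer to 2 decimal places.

By inclusion–exclusion:
Individual areas: |Patch 1| = 20, |Patch 2| = 30.
|Patch 1∩Patch 2|: x∈[3,7], y∈[3,4] → 4·1 = 4.
|Patch 1 ∪ Patch 2| = 50 − 4 = 46.00.

46.00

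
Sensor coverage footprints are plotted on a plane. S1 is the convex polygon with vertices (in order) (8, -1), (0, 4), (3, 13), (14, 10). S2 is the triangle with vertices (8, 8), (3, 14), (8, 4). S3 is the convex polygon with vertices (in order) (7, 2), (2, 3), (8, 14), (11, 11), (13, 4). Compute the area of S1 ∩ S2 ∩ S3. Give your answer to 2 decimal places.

The intersection is the polygon with vertices (8,8), (8,4), (5.391,9.217), (6.022,10.374).
By the shoelace formula its area is 7.11.

7.11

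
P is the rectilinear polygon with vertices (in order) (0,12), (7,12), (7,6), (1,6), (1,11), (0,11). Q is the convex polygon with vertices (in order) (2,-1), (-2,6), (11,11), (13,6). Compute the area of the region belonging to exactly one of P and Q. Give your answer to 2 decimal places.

|P| = 37, |Q| = 90, |P∩Q| = 13.8462.
|P △ Q| = |P| + |Q| − 2·|P∩Q| = 37 + 90 − 27.6923 = 99.31.

99.31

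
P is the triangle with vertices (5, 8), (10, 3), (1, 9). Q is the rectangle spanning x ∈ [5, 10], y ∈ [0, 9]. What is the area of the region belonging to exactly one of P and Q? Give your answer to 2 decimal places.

|P| = 7.5, |Q| = 45, |P∩Q| = 4.1667.
|P △ Q| = |P| + |Q| − 2·|P∩Q| = 7.5 + 45 − 8.3333 = 44.17.

44.17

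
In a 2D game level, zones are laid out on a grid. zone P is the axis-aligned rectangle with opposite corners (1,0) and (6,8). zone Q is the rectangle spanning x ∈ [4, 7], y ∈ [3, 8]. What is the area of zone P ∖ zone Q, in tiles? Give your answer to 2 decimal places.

30.00

|zone P∩zone Q|: x∈[4,6], y∈[3,8] → 2·5 = 10.
|zone P| = 40.
|zone P ∖ zone Q| = |zone P| − |zone P∩zone Q| = 40 − 10 = 30.00.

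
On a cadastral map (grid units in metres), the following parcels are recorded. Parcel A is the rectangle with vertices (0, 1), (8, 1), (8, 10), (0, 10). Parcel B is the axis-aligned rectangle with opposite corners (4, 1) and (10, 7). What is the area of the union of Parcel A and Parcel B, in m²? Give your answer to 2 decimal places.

By inclusion–exclusion:
Individual areas: |Parcel A| = 72, |Parcel B| = 36.
|Parcel A∩Parcel B|: x∈[4,8], y∈[1,7] → 4·6 = 24.
|Parcel A ∪ Parcel B| = 108 − 24 = 84.00.

84.00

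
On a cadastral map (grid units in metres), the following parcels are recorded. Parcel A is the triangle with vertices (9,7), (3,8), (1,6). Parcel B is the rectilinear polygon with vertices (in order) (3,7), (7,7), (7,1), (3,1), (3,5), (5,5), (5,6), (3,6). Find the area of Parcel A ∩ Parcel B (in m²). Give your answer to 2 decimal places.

The intersection is the polygon with vertices (3,6.25), (3,7), (7,7), (7,6.75).
By the shoelace formula its area is 2.00.

2.00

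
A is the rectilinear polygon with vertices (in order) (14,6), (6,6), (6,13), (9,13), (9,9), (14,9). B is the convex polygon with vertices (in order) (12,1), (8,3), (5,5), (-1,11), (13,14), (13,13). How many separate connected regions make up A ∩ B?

1

A ∩ B is a single connected region.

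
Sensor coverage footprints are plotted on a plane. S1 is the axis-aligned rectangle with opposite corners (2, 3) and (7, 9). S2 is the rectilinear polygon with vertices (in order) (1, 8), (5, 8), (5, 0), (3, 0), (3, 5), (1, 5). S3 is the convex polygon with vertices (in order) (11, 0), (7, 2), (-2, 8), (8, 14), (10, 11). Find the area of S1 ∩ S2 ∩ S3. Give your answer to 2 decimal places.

The intersection is the polygon with vertices (5,8), (5,3.333), (3,4.667), (3,5), (2.5,5), (2,5.333), (2,8).
By the shoelace formula its area is 10.92.

10.92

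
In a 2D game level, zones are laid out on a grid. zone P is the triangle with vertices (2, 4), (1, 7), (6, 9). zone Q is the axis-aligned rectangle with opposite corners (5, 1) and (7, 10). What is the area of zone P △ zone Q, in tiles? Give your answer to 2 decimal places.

|zone P| = 8.5, |zone Q| = 18, |zone P∩zone Q| = 0.425.
|zone P △ zone Q| = |zone P| + |zone Q| − 2·|zone P∩zone Q| = 8.5 + 18 − 0.85 = 25.65.

25.65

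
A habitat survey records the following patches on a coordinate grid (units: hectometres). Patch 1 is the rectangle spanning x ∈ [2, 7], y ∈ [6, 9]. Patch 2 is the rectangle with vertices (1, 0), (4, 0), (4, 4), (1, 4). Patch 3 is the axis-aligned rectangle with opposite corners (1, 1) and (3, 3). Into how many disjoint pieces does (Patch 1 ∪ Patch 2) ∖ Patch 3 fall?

2

(Patch 1 ∪ Patch 2) ∖ Patch 3 splits into 2 disjoint pieces (area 15, area 8).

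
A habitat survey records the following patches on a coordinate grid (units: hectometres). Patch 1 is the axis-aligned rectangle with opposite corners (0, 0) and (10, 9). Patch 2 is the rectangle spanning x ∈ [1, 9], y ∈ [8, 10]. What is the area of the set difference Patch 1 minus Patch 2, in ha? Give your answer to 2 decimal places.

82.00

|Patch 1∩Patch 2|: x∈[1,9], y∈[8,9] → 8·1 = 8.
|Patch 1| = 90.
|Patch 1 ∖ Patch 2| = |Patch 1| − |Patch 1∩Patch 2| = 90 − 8 = 82.00.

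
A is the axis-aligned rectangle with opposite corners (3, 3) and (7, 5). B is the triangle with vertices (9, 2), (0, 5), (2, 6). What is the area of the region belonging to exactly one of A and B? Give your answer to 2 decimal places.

|A| = 8, |B| = 7.5, |A∩B| = 3.4821.
|A △ B| = |A| + |B| − 2·|A∩B| = 8 + 7.5 − 6.9643 = 8.54.

8.54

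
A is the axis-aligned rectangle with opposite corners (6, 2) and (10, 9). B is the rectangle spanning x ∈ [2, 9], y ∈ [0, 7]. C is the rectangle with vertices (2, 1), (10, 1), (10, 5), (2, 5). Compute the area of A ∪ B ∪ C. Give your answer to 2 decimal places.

By inclusion–exclusion:
Individual areas: |A| = 28, |B| = 49, |C| = 32.
|A∩B|: x∈[6,9], y∈[2,7] → 3·5 = 15.
|A∩C|: x∈[6,10], y∈[2,5] → 4·3 = 12.
|B∩C|: x∈[2,9], y∈[1,5] → 7·4 = 28.
|A∩B∩C| = 9.
|A ∪ B ∪ C| = 109 − 55 + 9 = 63.00.

63.00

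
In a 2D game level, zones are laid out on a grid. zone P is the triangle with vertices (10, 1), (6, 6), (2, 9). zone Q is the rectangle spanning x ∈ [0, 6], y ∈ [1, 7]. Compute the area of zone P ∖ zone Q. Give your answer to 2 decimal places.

|zone P| = 4, |zone P∩zone Q| = 1.3333.
|zone P ∖ zone Q| = |zone P| − |zone P∩zone Q| = 4 − 1.3333 = 2.67.

2.67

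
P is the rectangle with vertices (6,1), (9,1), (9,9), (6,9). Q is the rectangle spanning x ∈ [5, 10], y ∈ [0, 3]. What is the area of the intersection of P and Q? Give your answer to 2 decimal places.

6.00

|P∩Q|: x∈[6,9], y∈[1,3] → 3·2 = 6.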